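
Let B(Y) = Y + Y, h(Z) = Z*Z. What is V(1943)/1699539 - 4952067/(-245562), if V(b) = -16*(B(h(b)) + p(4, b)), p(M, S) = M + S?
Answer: -7085754996109/139114065306 ≈ -50.935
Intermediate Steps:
h(Z) = Z²
B(Y) = 2*Y
V(b) = -64 - 32*b² - 16*b (V(b) = -16*(2*b² + (4 + b)) = -16*(4 + b + 2*b²) = -64 - 32*b² - 16*b)
V(1943)/1699539 - 4952067/(-245562) = (-64 - 32*1943² - 16*1943)/1699539 - 4952067/(-245562) = (-64 - 32*3775249 - 31088)*(1/1699539) - 4952067*(-1/245562) = (-64 - 120807968 - 31088)*(1/1699539) + 1650689/81854 = -120839120*1/1699539 + 1650689/81854 = -120839120/1699539 + 1650689/81854 = -7085754996109/139114065306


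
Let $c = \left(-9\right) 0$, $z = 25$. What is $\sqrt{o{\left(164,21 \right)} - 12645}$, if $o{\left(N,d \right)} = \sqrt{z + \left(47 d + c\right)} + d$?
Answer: $\sqrt{-12624 + 2 \sqrt{253}} \approx 112.21 i$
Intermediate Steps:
$c = 0$
$o{\left(N,d \right)} = d + \sqrt{25 + 47 d}$ ($o{\left(N,d \right)} = \sqrt{25 + \left(47 d + 0\right)} + d = \sqrt{25 + 47 d} + d = d + \sqrt{25 + 47 d}$)
$\sqrt{o{\left(164,21 \right)} - 12645} = \sqrt{\left(21 + \sqrt{25 + 47 \cdot 21}\right) - 12645} = \sqrt{\left(21 + \sqrt{25 + 987}\right) - 12645} = \sqrt{\left(21 + \sqrt{1012}\right) - 12645} = \sqrt{\left(21 + 2 \sqrt{253}\right) - 12645} = \sqrt{-12624 + 2 \sqrt{253}}$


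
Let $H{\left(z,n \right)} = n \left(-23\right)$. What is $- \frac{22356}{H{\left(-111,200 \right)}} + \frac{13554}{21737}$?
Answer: $\frac{5959791}{1086850} \approx 5.4835$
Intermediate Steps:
$H{\left(z,n \right)} = - 23 n$
$- \frac{22356}{H{\left(-111,200 \right)}} + \frac{13554}{21737} = - \frac{22356}{\left(-23\right) 200} + \frac{13554}{21737} = - \frac{22356}{-4600} + 13554 \cdot \frac{1}{21737} = \left(-22356\right) \left(- \frac{1}{4600}\right) + \frac{13554}{21737} = \frac{243}{50} + \frac{13554}{21737} = \frac{5959791}{1086850}$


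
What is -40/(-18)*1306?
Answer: 26120/9 ≈ 2902.2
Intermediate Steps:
-40/(-18)*1306 = -40*(-1/18)*1306 = (20/9)*1306 = 26120/9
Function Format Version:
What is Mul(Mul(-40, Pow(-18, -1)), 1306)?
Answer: Rational(26120, 9) ≈ 2902.2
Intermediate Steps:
Mul(Mul(-40, Pow(-18, -1)), 1306) = Mul(Mul(-40, Rational(-1, 18)), 1306) = Mul(Rational(20, 9), 1306) = Rational(26120, 9)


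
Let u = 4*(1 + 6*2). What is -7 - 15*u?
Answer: -787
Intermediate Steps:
u = 52 (u = 4*(1 + 12) = 4*13 = 52)
-7 - 15*u = -7 - 15*52 = -7 - 780 = -787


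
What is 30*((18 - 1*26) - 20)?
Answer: -840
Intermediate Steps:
30*((18 - 1*26) - 20) = 30*((18 - 26) - 20) = 30*(-8 - 20) = 30*(-28) = -840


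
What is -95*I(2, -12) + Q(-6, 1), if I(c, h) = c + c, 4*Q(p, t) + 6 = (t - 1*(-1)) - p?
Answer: -759/2 ≈ -379.50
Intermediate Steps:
Q(p, t) = -5/4 - p/4 + t/4 (Q(p, t) = -3/2 + ((t - 1*(-1)) - p)/4 = -3/2 + ((t + 1) - p)/4 = -3/2 + ((1 + t) - p)/4 = -3/2 + (1 + t - p)/4 = -3/2 + (¼ - p/4 + t/4) = -5/4 - p/4 + t/4)
I(c, h) = 2*c
-95*I(2, -12) + Q(-6, 1) = -190*2 + (-5/4 - ¼*(-6) + (¼)*1) = -95*4 + (-5/4 + 3/2 + ¼) = -380 + ½ = -759/2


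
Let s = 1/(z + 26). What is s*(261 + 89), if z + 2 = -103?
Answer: -350/79 ≈ -4.4304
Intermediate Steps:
z = -105 (z = -2 - 103 = -105)
s = -1/79 (s = 1/(-105 + 26) = 1/(-79) = -1/79 ≈ -0.012658)
s*(261 + 89) = -(261 + 89)/79 = -1/79*350 = -350/79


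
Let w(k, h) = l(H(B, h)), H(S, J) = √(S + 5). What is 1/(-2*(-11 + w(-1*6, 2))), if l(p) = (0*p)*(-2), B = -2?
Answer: 1/22 ≈ 0.045455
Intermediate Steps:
H(S, J) = √(5 + S)
l(p) = 0 (l(p) = 0*(-2) = 0)
w(k, h) = 0
1/(-2*(-11 + w(-1*6, 2))) = 1/(-2*(-11 + 0)) = 1/(-2*(-11)) = 1/22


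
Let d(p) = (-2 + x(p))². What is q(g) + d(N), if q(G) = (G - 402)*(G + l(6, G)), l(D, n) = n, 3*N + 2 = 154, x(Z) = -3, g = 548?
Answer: 160041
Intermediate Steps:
N = 152/3 (N = -⅔ + (⅓)*154 = -⅔ + 154/3 = 152/3 ≈ 50.667)
d(p) = 25 (d(p) = (-2 - 3)² = (-5)² = 25)
q(G) = 2*G*(-402 + G) (q(G) = (G - 402)*(G + G) = (-402 + G)*(2*G) = 2*G*(-402 + G))
q(g) + d(N) = 2*548*(-402 + 548) + 25 = 2*548*146 + 25 = 160016 + 25 = 160041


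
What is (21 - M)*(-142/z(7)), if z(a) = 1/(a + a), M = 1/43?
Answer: -1793176/43 ≈ -41702.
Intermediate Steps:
M = 1/43 ≈ 0.023256
z(a) = 1/(2*a)
(21 - M)*(-142/z(7)) = (21 - 1*1/43)*(-142/((½)/7)) = (21 - 1/43)*(-142/((½)*(⅐))) = 902*(-142/1/14)/43 = 902*(-142*14)/43 = (902/43)*(-1988) = -1793176/43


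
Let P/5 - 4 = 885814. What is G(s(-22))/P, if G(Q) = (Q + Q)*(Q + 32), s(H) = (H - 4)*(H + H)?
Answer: 1345344/2214545 ≈ 0.60750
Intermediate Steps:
s(H) = 2*H*(-4 + H) (s(H) = (-4 + H)*(2*H) = 2*H*(-4 + H))
G(Q) = 2*Q*(32 + Q) (G(Q) = (2*Q)*(32 + Q) = 2*Q*(32 + Q))
P = 4429090 (P = 20 + 5*885814 = 20 + 4429070 = 4429090)
G(s(-22))/P = (2*(2*(-22)*(-4 - 22))*(32 + 2*(-22)*(-4 - 22)))/4429090 = (2*(2*(-22)*(-26))*(32 + 2*(-22)*(-26)))*(1/4429090) = (2*1144*(32 + 1144))*(1/4429090) = (2*1144*1176)*(1/4429090) = 2690688*(1/4429090) = 1345344/2214545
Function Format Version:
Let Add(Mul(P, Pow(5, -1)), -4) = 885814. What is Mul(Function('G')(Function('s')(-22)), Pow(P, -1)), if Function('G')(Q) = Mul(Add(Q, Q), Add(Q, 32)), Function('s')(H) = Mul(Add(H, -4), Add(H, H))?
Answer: Rational(1345344, 2214545) ≈ 0.60750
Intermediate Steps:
Function('s')(H) = Mul(2, H, Add(-4, H)) (Function('s')(H) = Mul(Add(-4, H), Mul(2, H)) = Mul(2, H, Add(-4, H)))
Function('G')(Q) = Mul(2, Q, Add(32, Q)) (Function('G')(Q) = Mul(Mul(2, Q), Add(32, Q)) = Mul(2, Q, Add(32, Q)))
P = 4429090 (P = Add(20, Mul(5, 885814)) = Add(20, 4429070) = 4429090)
Mul(Function('G')(Function('s')(-22)), Pow(P, -1)) = Mul(Mul(2, Mul(2, -22, Add(-4, -22)), Add(32, Mul(2, -22, Add(-4, -22)))), Pow(4429090, -1)) = Mul(Mul(2, Mul(2, -22, -26), Add(32, Mul(2, -22, -26))), Rational(1, 4429090)) = Mul(Mul(2, 1144, Add(32, 1144)), Rational(1, 4429090)) = Mul(Mul(2, 1144, 1176), Rational(1, 4429090)) = Mul(2690688, Rational(1, 4429090)) = Rational(1345344, 2214545)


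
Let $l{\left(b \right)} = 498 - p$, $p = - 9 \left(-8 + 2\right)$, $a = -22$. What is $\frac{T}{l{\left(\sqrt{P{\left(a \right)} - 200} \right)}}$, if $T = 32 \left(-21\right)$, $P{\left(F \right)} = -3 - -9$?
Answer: $- \frac{56}{37} \approx -1.5135$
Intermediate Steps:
$p = 54$ ($p = \left(-9\right) \left(-6\right) = 54$)
$P{\left(F \right)} = 6$ ($P{\left(F \right)} = -3 + 9 = 6$)
$l{\left(b \right)} = 444$ ($l{\left(b \right)} = 498 - 54 = 444$)
$T = -672$
$\frac{T}{l{\left(\sqrt{P{\left(a \right)} - 200} \right)}} = - \frac{672}{444} = \left(-672\right) \frac{1}{444} = - \frac{56}{37}$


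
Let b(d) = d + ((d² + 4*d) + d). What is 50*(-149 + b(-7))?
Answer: -7100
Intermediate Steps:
b(d) = d² + 6*d (b(d) = d + (d² + 5*d) = d² + 6*d)
50*(-149 + b(-7)) = 50*(-149 - 7*(6 - 7)) = 50*(-149 - 7*(-1)) = 50*(-149 + 7) = 50*(-142) = -7100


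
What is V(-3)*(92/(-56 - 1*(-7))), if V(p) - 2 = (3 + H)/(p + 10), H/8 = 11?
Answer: -1380/49 ≈ -28.163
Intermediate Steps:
H = 88 (H = 8*11 = 88)
V(p) = 2 + 91/(10 + p) (V(p) = 2 + (3 + 88)/(p + 10) = 2 + 91/(10 + p))
V(-3)*(92/(-56 - 1*(-7))) = ((111 + 2*(-3))/(10 - 3))*(92/(-56 - 1*(-7))) = ((111 - 6)/7)*(92/(-56 + 7)) = ((1/7)*105)*(92/(-49)) = 15*(92*(-1/49)) = 15*(-92/49) = -1380/49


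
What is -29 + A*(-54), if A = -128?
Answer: 6883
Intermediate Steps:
-29 + A*(-54) = -29 - 128*(-54) = -29 + 6912 = 6883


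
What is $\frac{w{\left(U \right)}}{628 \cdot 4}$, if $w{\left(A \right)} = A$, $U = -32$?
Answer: $- \frac{2}{157} \approx -0.012739$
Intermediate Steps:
$\frac{w{\left(U \right)}}{628 \cdot 4} = - \frac{32}{628 \cdot 4} = - \frac{32}{2512} = \left(-32\right) \frac{1}{2512} = - \frac{2}{157}$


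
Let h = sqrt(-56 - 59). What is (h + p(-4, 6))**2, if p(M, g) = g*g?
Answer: (36 + I*sqrt(115))**2 ≈ 1181.0 + 772.11*I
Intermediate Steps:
p(M, g) = g**2
h = I*sqrt(115) (h = sqrt(-115) = I*sqrt(115) ≈ 10.724*I)
(h + p(-4, 6))**2 = (I*sqrt(115) + 6**2)**2 = (I*sqrt(115) + 36)**2 = (36 + I*sqrt(115))**2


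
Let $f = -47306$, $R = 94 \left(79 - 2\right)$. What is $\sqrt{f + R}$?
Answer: $6 i \sqrt{1113} \approx 200.17 i$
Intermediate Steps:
$R = 7238$ ($R = 94 \cdot 77 = 7238$)
$\sqrt{f + R} = \sqrt{-47306 + 7238} = \sqrt{-40068} = 6 i \sqrt{1113}$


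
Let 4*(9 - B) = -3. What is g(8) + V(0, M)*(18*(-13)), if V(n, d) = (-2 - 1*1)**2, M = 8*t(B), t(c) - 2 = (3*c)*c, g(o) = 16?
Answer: -2090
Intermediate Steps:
B = 39/4 (B = 9 - 1/4*(-3) = 9 + 3/4 = 39/4 ≈ 9.7500)
t(c) = 2 + 3*c**2 (t(c) = 2 + (3*c)*c = 2 + 3*c**2)
M = 4595/2 (M = 8*(2 + 3*(39/4)**2) = 8*(2 + 3*(1521/16)) = 8*(2 + 4563/16) = 8*(4595/16) = 4595/2 ≈ 2297.5)
V(n, d) = 9 (V(n, d) = (-2 - 1)**2 = (-3)**2 = 9)
g(8) + V(0, M)*(18*(-13)) = 16 + 9*(18*(-13)) = 16 + 9*(-234) = 16 - 2106 = -2090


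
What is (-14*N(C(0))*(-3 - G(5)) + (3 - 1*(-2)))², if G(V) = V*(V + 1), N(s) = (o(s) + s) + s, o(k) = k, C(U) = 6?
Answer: 69239041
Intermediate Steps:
N(s) = 3*s (N(s) = (s + s) + s = 2*s + s = 3*s)
G(V) = V*(1 + V)
(-14*N(C(0))*(-3 - G(5)) + (3 - 1*(-2)))² = (-14*3*6*(-3 - 5*(1 + 5)) + (3 - 1*(-2)))² = (-252*(-3 - 5*6) + (3 + 2))² = (-252*(-3 - 1*30) + 5)² = (-252*(-3 - 30) + 5)² = (-252*(-33) + 5)² = (-14*(-594) + 5)² = (8316 + 5)² = 8321² = 69239041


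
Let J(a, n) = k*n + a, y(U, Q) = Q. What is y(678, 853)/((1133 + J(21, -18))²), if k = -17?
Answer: 853/2131600 ≈ 0.00040017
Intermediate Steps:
J(a, n) = a - 17*n (J(a, n) = -17*n + a = a - 17*n)
y(678, 853)/((1133 + J(21, -18))²) = 853/((1133 + (21 - 17*(-18)))²) = 853/((1133 + (21 + 306))²) = 853/((1133 + 327)²) = 853/(1460²) = 853/2131600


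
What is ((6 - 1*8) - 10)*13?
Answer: -156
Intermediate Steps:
((6 - 1*8) - 10)*13 = ((6 - 8) - 10)*13 = (-2 - 10)*13 = -12*13 = -156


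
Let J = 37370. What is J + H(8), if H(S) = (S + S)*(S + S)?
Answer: 37626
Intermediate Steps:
H(S) = 4*S² (H(S) = (2*S)*(2*S) = 4*S²)
J + H(8) = 37370 + 4*8² = 37370 + 4*64 = 37370 + 256 = 37626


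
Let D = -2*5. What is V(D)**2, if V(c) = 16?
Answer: 256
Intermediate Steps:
D = -10
V(D)**2 = 16**2 = 256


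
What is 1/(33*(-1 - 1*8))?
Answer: -1/297 ≈ -0.0033670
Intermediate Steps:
1/(33*(-1 - 1*8)) = 1/(33*(-1 - 8)) = 1/(33*(-9)) = 1/(-297) = -1/297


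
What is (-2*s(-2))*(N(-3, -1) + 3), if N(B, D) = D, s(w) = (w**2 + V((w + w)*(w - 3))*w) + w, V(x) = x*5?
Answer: 792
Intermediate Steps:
V(x) = 5*x
s(w) = w + w**2 + 10*w**2*(-3 + w) (s(w) = (w**2 + (5*((w + w)*(w - 3)))*w) + w = (w**2 + (5*((2*w)*(-3 + w)))*w) + w = (w**2 + (5*(2*w*(-3 + w)))*w) + w = (w**2 + (10*w*(-3 + w))*w) + w = (w**2 + 10*w**2*(-3 + w)) + w = w + w**2 + 10*w**2*(-3 + w))
(-2*s(-2))*(N(-3, -1) + 3) = (-(-4)*(1 - 2 + 10*(-2)*(-3 - 2)))*(-1 + 3) = -(-4)*(1 - 2 + 10*(-2)*(-5))*2 = -(-4)*(1 - 2 + 100)*2 = -(-4)*99*2 = -2*(-198)*2 = 396*2 = 792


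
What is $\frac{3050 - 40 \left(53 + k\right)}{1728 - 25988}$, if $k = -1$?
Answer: $- \frac{97}{2426} \approx -0.039984$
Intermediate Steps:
$\frac{3050 - 40 \left(53 + k\right)}{1728 - 25988} = \frac{3050 - 40 \left(53 - 1\right)}{1728 - 25988} = \frac{3050 - 2080}{-24260} = \left(3050 - 2080\right) \left(- \frac{1}{24260}\right) = 970 \left(- \frac{1}{24260}\right) = - \frac{97}{2426}$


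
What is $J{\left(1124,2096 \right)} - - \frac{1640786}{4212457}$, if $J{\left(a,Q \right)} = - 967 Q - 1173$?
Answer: $- \frac{8542882217499}{4212457} \approx -2.028 \cdot 10^{6}$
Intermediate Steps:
$J{\left(a,Q \right)} = -1173 - 967 Q$
$J{\left(1124,2096 \right)} - - \frac{1640786}{4212457} = \left(-1173 - 2026832\right) - - \frac{1640786}{4212457} = \left(-1173 - 2026832\right) - \left(-1640786\right) \frac{1}{4212457} = -2028005 - - \frac{1640786}{4212457} = -2028005 + \frac{1640786}{4212457} = - \frac{8542882217499}{4212457}$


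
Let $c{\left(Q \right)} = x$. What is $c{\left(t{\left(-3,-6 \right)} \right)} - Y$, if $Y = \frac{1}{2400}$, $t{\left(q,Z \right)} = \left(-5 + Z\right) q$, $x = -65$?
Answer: $- \frac{156001}{2400} \approx -65.0$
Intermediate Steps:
$t{\left(q,Z \right)} = q \left(-5 + Z\right)$
$c{\left(Q \right)} = -65$
$Y = \frac{1}{2400} \approx 0.00041667$
$c{\left(t{\left(-3,-6 \right)} \right)} - Y = -65 - \frac{1}{2400} = - \frac{156001}{2400}$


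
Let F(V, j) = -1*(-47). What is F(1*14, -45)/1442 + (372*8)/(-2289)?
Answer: -199229/157178 ≈ -1.2675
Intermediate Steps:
F(V, j) = 47
F(1*14, -45)/1442 + (372*8)/(-2289) = 47/1442 + (372*8)/(-2289) = 47*(1/1442) + 2976*(-1/2289) = 47/1442 - 992/763 = -199229/157178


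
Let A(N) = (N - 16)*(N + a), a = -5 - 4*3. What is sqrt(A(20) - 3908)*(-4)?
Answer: -8*I*sqrt(974) ≈ -249.67*I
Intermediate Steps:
a = -17 (a = -5 - 12 = -17)
A(N) = (-17 + N)*(-16 + N) (A(N) = (N - 16)*(N - 17) = (-16 + N)*(-17 + N) = (-17 + N)*(-16 + N))
sqrt(A(20) - 3908)*(-4) = sqrt((272 + 20**2 - 33*20) - 3908)*(-4) = sqrt((272 + 400 - 660) - 3908)*(-4) = sqrt(12 - 3908)*(-4) = sqrt(-3896)*(-4) = (2*I*sqrt(974))*(-4) = -8*I*sqrt(974)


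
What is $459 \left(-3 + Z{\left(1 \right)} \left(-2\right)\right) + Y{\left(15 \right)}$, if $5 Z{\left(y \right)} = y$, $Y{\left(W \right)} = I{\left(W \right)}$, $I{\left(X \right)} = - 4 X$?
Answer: $- \frac{8103}{5} \approx -1620.6$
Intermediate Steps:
$Y{\left(W \right)} = - 4 W$
$Z{\left(y \right)} = \frac{y}{5}$
$459 \left(-3 + Z{\left(1 \right)} \left(-2\right)\right) + Y{\left(15 \right)} = 459 \left(-3 + \frac{1}{5} \cdot 1 \left(-2\right)\right) - 60 = 459 \left(-3 + \frac{1}{5} \left(-2\right)\right) - 60 = 459 \left(-3 - \frac{2}{5}\right) - 60 = 459 \left(- \frac{17}{5}\right) - 60 = - \frac{7803}{5} - 60 = - \frac{8103}{5}$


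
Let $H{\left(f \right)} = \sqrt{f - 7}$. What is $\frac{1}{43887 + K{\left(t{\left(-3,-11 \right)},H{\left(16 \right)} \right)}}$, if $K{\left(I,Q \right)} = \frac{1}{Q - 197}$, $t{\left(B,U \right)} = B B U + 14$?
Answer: $\frac{194}{8514077} \approx 2.2786 \cdot 10^{-5}$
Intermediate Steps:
$H{\left(f \right)} = \sqrt{-7 + f}$
$t{\left(B,U \right)} = 14 + U B^{2}$ ($t{\left(B,U \right)} = B^{2} U + 14 = U B^{2} + 14 = 14 + U B^{2}$)
$K{\left(I,Q \right)} = \frac{1}{-197 + Q}$
$\frac{1}{43887 + K{\left(t{\left(-3,-11 \right)},H{\left(16 \right)} \right)}} = \frac{1}{43887 + \frac{1}{-197 + \sqrt{-7 + 16}}} = \frac{1}{43887 + \frac{1}{-197 + \sqrt{9}}} = \frac{1}{43887 + \frac{1}{-197 + 3}} = \frac{1}{43887 + \frac{1}{-194}} = \frac{1}{43887 - \frac{1}{194}} = \frac{1}{\frac{8514077}{194}} = \frac{194}{8514077}$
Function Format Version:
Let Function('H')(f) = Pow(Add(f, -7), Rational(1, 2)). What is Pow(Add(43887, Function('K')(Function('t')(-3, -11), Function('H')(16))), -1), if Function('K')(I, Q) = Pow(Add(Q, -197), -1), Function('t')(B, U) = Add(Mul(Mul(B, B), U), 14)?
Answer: Rational(194, 8514077) ≈ 2.2786e-5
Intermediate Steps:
Function('H')(f) = Pow(Add(-7, f), Rational(1, 2))
Function('t')(B, U) = Add(14, Mul(U, Pow(B, 2))) (Function('t')(B, U) = Add(Mul(Pow(B, 2), U), 14) = Add(Mul(U, Pow(B, 2)), 14) = Add(14, Mul(U, Pow(B, 2))))
Function('K')(I, Q) = Pow(Add(-197, Q), -1)
Pow(Add(43887, Function('K')(Function('t')(-3, -11), Function('H')(16))), -1) = Pow(Add(43887, Pow(Add(-197, Pow(Add(-7, 16), Rational(1, 2))), -1)), -1) = Pow(Add(43887, Pow(Add(-197, Pow(9, Rational(1, 2))), -1)), -1) = Pow(Add(43887, Pow(Add(-197, 3), -1)), -1) = Pow(Add(43887, Pow(-194, -1)), -1) = Pow(Add(43887, Rational(-1, 194)), -1) = Pow(Rational(8514077, 194), -1) = Rational(194, 8514077)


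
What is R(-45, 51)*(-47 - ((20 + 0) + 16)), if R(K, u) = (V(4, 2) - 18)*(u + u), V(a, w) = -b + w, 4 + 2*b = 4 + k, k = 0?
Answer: 135456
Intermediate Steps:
b = 0 (b = -2 + (4 + 0)/2 = -2 + (1/2)*4 = -2 + 2 = 0)
V(a, w) = w (V(a, w) = -1*0 + w = 0 + w = w)
R(K, u) = -32*u (R(K, u) = (2 - 18)*(u + u) = -32*u)
R(-45, 51)*(-47 - ((20 + 0) + 16)) = (-32*51)*(-47 - ((20 + 0) + 16)) = -1632*(-47 - (20 + 16)) = -1632*(-47 - 1*36) = -1632*(-47 - 36) = -1632*(-83) = 135456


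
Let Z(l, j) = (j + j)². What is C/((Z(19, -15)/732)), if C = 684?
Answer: 13908/25 ≈ 556.32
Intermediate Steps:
Z(l, j) = 4*j² (Z(l, j) = (2*j)² = 4*j²)
C/((Z(19, -15)/732)) = 684/(((4*(-15)²)/732)) = 684/(((4*225)*(1/732))) = 684/((900*(1/732))) = 684/(75/61) = 684*(61/75) = 13908/25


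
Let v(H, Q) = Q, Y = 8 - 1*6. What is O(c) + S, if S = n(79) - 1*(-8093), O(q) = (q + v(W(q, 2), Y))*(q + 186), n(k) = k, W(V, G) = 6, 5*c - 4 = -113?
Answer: 123021/25 ≈ 4920.8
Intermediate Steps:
c = -109/5 (c = 4/5 + (1/5)*(-113) = 4/5 - 113/5 = -109/5 ≈ -21.800)
Y = 2 (Y = 8 - 6 = 2)
O(q) = (2 + q)*(186 + q) (O(q) = (q + 2)*(q + 186) = (2 + q)*(186 + q))
S = 8172 (S = 79 - 1*(-8093) = 79 + 8093 = 8172)
O(c) + S = (372 + (-109/5)**2 + 188*(-109/5)) + 8172 = (372 + 11881/25 - 20492/5) + 8172 = -81279/25 + 8172 = 123021/25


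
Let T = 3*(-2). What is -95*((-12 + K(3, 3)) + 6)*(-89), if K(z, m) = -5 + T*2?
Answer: -194465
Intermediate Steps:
T = -6
K(z, m) = -17 (K(z, m) = -5 - 6*2 = -5 - 12 = -17)
-95*((-12 + K(3, 3)) + 6)*(-89) = -95*((-12 - 17) + 6)*(-89) = -95*(-29 + 6)*(-89) = -95*(-23)*(-89) = 2185*(-89) = -194465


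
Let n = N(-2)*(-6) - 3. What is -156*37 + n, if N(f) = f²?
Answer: -5799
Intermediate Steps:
n = -27 (n = (-2)²*(-6) - 3 = 4*(-6) - 3 = -24 - 3 = -27)
-156*37 + n = -156*37 - 27 = -5772 - 27 = -5799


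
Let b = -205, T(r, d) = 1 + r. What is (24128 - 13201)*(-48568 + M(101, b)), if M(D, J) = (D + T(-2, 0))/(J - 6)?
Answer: -111979327796/211 ≈ -5.3071e+8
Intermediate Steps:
M(D, J) = (-1 + D)/(-6 + J) (M(D, J) = (D + (1 - 2))/(J - 6) = (D - 1)/(-6 + J) = (-1 + D)/(-6 + J))
(24128 - 13201)*(-48568 + M(101, b)) = (24128 - 13201)*(-48568 + (-1 + 101)/(-6 - 205)) = 10927*(-48568 + 100/(-211)) = 10927*(-48568 - 1/211*100) = 10927*(-48568 - 100/211) = 10927*(-10247948/211) = -111979327796/211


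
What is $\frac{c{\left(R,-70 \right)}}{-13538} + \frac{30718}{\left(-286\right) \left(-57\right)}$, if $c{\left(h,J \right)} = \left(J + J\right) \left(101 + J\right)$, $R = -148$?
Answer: $\frac{17378963}{7882017} \approx 2.2049$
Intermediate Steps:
$c{\left(h,J \right)} = 2 J \left(101 + J\right)$
$\frac{c{\left(R,-70 \right)}}{-13538} + \frac{30718}{\left(-286\right) \left(-57\right)} = \frac{2 \left(-70\right) \left(101 - 70\right)}{-13538} + \frac{30718}{\left(-286\right) \left(-57\right)} = 2 \left(-70\right) 31 \left(- \frac{1}{13538}\right) + \frac{30718}{16302} = \left(-4340\right) \left(- \frac{1}{13538}\right) + 30718 \cdot \frac{1}{16302} = \frac{310}{967} + \frac{15359}{8151} = \frac{17378963}{7882017}$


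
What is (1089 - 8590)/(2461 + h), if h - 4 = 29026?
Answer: -7501/31491 ≈ -0.23819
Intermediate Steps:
h = 29030 (h = 4 + 29026 = 29030)
(1089 - 8590)/(2461 + h) = (1089 - 8590)/(2461 + 29030) = -7501/31491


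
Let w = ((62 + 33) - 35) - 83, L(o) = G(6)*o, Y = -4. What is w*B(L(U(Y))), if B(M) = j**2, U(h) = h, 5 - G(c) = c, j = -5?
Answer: -575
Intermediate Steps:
G(c) = 5 - c
L(o) = -o (L(o) = (5 - 1*6)*o = (5 - 6)*o = -o)
B(M) = 25 (B(M) = (-5)**2 = 25)
w = -23 (w = (95 - 35) - 83 = 60 - 83 = -23)
w*B(L(U(Y))) = -23*25 = -575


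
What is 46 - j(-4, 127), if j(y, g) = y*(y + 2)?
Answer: 38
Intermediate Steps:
j(y, g) = y*(2 + y)
46 - j(-4, 127) = 46 - (-4)*(2 - 4) = 46 - (-4)*(-2) = 46 - 1*8 = 46 - 8 = 38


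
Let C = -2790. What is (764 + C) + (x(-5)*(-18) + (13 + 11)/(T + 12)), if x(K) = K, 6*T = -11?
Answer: -117952/61 ≈ -1933.6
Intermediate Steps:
T = -11/6 (T = (⅙)*(-11) = -11/6 ≈ -1.8333)
(764 + C) + (x(-5)*(-18) + (13 + 11)/(T + 12)) = (764 - 2790) + (-5*(-18) + (13 + 11)/(-11/6 + 12)) = -2026 + (90 + 24/(61/6)) = -2026 + (90 + 24*(6/61)) = -2026 + (90 + 144/61) = -2026 + 5634/61 = -117952/61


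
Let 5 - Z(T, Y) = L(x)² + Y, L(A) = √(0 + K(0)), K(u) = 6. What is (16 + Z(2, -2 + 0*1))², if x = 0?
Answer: 289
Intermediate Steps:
L(A) = √6 (L(A) = √(0 + 6) = √6)
Z(T, Y) = -1 - Y (Z(T, Y) = 5 - ((√6)² + Y) = 5 - (6 + Y) = 5 + (-6 - Y) = -1 - Y)
(16 + Z(2, -2 + 0*1))² = (16 + (-1 - (-2 + 0*1)))² = (16 + (-1 - (-2 + 0)))² = (16 + (-1 - 1*(-2)))² = (16 + (-1 + 2))² = (16 + 1)² = 17² = 289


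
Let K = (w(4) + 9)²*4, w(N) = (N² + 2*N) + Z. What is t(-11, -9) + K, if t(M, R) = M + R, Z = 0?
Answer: 4336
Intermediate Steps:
w(N) = N² + 2*N (w(N) = (N² + 2*N) + 0 = N² + 2*N)
K = 4356 (K = (4*(2 + 4) + 9)²*4 = (4*6 + 9)²*4 = (24 + 9)²*4 = 33²*4 = 1089*4 = 4356)
t(-11, -9) + K = (-11 - 9) + 4356 = -20 + 4356 = 4336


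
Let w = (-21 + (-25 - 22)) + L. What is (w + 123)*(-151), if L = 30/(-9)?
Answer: -23405/3 ≈ -7801.7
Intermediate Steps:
L = -10/3 (L = 30*(-1/9) = -10/3 ≈ -3.3333)
w = -214/3 (w = (-21 + (-25 - 22)) - 10/3 = (-21 - 47) - 10/3 = -68 - 10/3 = -214/3 ≈ -71.333)
(w + 123)*(-151) = (-214/3 + 123)*(-151) = (155/3)*(-151) = -23405/3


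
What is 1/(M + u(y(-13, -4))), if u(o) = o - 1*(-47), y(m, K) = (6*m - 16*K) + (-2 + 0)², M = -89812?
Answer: -1/89775 ≈ -1.1139e-5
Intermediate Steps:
y(m, K) = 4 - 16*K + 6*m (y(m, K) = (-16*K + 6*m) + (-2)² = (-16*K + 6*m) + 4 = 4 - 16*K + 6*m)
u(o) = 47 + o (u(o) = o + 47 = 47 + o)
1/(M + u(y(-13, -4))) = 1/(-89812 + (47 + (4 - 16*(-4) + 6*(-13)))) = 1/(-89812 + (47 + (4 + 64 - 78))) = 1/(-89812 + (47 - 10)) = 1/(-89812 + 37) = 1/(-89775) = -1/89775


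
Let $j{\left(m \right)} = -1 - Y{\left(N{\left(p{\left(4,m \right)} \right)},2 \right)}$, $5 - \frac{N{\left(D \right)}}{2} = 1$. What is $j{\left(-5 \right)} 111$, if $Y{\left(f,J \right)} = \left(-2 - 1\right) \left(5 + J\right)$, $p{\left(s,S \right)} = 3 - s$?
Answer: $2220$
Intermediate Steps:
$N{\left(D \right)} = 8$ ($N{\left(D \right)} = 10 - 2 = 8$)
$Y{\left(f,J \right)} = -15 - 3 J$ ($Y{\left(f,J \right)} = - 3 \left(5 + J\right) = -15 - 3 J$)
$j{\left(m \right)} = 20$ ($j{\left(m \right)} = -1 - \left(-15 - 6\right) = -1 - -21 = -1 + 21 = 20$)
$j{\left(-5 \right)} 111 = 20 \cdot 111 = 2220$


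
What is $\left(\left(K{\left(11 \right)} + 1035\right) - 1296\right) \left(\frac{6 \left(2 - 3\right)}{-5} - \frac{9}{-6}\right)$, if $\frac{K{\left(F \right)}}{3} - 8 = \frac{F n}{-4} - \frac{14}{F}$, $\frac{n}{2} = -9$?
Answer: $- \frac{54837}{220} \approx -249.26$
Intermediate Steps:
$n = -18$ ($n = 2 \left(-9\right) = -18$)
$K{\left(F \right)} = 24 - \frac{42}{F} + \frac{27 F}{2}$ ($K{\left(F \right)} = 24 + 3 \left(\frac{F \left(-18\right)}{-4} - \frac{14}{F}\right) = 24 + 3 \left(- 18 F \left(- \frac{1}{4}\right) - \frac{14}{F}\right) = 24 + 3 \left(\frac{9 F}{2} - \frac{14}{F}\right) = 24 + 3 \left(- \frac{14}{F} + \frac{9 F}{2}\right) = 24 + \left(- \frac{42}{F} + \frac{27 F}{2}\right) = 24 - \frac{42}{F} + \frac{27 F}{2}$)
$\left(\left(K{\left(11 \right)} + 1035\right) - 1296\right) \left(\frac{6 \left(2 - 3\right)}{-5} - \frac{9}{-6}\right) = \left(\left(\left(24 - \frac{42}{11} + \frac{27}{2} \cdot 11\right) + 1035\right) - 1296\right) \left(\frac{6 \left(2 - 3\right)}{-5} - \frac{9}{-6}\right) = \left(\left(\left(24 - \frac{42}{11} + \frac{297}{2}\right) + 1035\right) - 1296\right) \left(6 \left(-1\right) \left(- \frac{1}{5}\right) - - \frac{3}{2}\right) = \left(\left(\left(24 - \frac{42}{11} + \frac{297}{2}\right) + 1035\right) - 1296\right) \left(\left(-6\right) \left(- \frac{1}{5}\right) + \frac{3}{2}\right) = \left(\left(\frac{3711}{22} + 1035\right) - 1296\right) \left(\frac{6}{5} + \frac{3}{2}\right) = \left(\frac{26481}{22} - 1296\right) \frac{27}{10} = \left(- \frac{2031}{22}\right) \frac{27}{10} = - \frac{54837}{220}$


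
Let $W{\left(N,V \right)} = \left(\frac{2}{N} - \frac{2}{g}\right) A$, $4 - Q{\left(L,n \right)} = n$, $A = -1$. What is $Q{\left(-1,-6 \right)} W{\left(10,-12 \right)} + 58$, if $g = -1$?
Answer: $36$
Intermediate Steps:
$Q{\left(L,n \right)} = 4 - n$
$W{\left(N,V \right)} = -2 - \frac{2}{N}$ ($W{\left(N,V \right)} = \left(\frac{2}{N} - \frac{2}{-1}\right) \left(-1\right) = \left(\frac{2}{N} - -2\right) \left(-1\right) = \left(\frac{2}{N} + 2\right) \left(-1\right) = \left(2 + \frac{2}{N}\right) \left(-1\right) = -2 - \frac{2}{N}$)
$Q{\left(-1,-6 \right)} W{\left(10,-12 \right)} + 58 = \left(4 - -6\right) \left(-2 - \frac{2}{10}\right) + 58 = \left(4 + 6\right) \left(-2 - \frac{1}{5}\right) + 58 = 10 \left(-2 - \frac{1}{5}\right) + 58 = 10 \left(- \frac{11}{5}\right) + 58 = -22 + 58 = 36$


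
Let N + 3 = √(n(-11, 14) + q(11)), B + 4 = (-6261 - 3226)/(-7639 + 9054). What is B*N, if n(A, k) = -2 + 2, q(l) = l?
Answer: 45441/1415 - 15147*√11/1415 ≈ -3.3893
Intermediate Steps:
n(A, k) = 0
B = -15147/1415 (B = -4 + (-6261 - 3226)/(-7639 + 9054) = -4 - 9487/1415 = -15147/1415 ≈ -10.705)
N = -3 + √11 (N = -3 + √(0 + 11) = -3 + √11 ≈ 0.31662)
B*N = -15147*(-3 + √11)/1415 = 45441/1415 - 15147*√11/1415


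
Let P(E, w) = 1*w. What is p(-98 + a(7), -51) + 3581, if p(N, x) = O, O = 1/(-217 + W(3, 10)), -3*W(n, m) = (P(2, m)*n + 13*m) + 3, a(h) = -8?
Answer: 2914931/814 ≈ 3581.0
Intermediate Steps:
P(E, w) = w
W(n, m) = -1 - 13*m/3 - m*n/3 (W(n, m) = -((m*n + 13*m) + 3)/3 = -((13*m + m*n) + 3)/3 = -(3 + 13*m + m*n)/3 = -1 - 13*m/3 - m*n/3)
O = -3/814 (O = 1/(-217 + (-1 - 13/3*10 - 1/3*10*3)) = 1/(-217 + (-1 - 130/3 - 10)) = 1/(-217 - 163/3) = 1/(-814/3) = -3/814 ≈ -0.0036855)
p(N, x) = -3/814
p(-98 + a(7), -51) + 3581 = -3/814 + 3581 = 2914931/814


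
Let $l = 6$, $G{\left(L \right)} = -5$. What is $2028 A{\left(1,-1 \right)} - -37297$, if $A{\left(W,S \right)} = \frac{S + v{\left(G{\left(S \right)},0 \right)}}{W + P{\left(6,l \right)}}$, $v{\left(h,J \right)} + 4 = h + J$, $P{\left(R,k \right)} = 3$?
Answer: $32227$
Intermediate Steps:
$v{\left(h,J \right)} = -4 + J + h$ ($v{\left(h,J \right)} = -4 + \left(h + J\right) = -4 + \left(J + h\right) = -4 + J + h$)
$A{\left(W,S \right)} = \frac{-9 + S}{3 + W}$ ($A{\left(W,S \right)} = \frac{S - 9}{W + 3} = \frac{S - 9}{3 + W} = \frac{-9 + S}{3 + W}$)
$2028 A{\left(1,-1 \right)} - -37297 = 2028 \frac{-9 - 1}{3 + 1} - -37297 = 2028 \cdot \frac{1}{4} \left(-10\right) + 37297 = 2028 \left(- \frac{5}{2}\right) + 37297 = -5070 + 37297 = 32227$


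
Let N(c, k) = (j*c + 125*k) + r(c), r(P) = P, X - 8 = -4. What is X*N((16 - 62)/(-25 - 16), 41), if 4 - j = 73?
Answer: 827988/41 ≈ 20195.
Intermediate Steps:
X = 4 (X = 8 - 4 = 4)
j = -69 (j = 4 - 1*73 = 4 - 73 = -69)
N(c, k) = -68*c + 125*k (N(c, k) = (-69*c + 125*k) + c = -68*c + 125*k)
X*N((16 - 62)/(-25 - 16), 41) = 4*(-68*(16 - 62)/(-25 - 16) + 125*41) = 4*(-(-3128)/(-41) + 5125) = 4*(-(-3128)*(-1)/41 + 5125) = 4*(-68*46/41 + 5125) = 4*(-3128/41 + 5125) = 4*(206997/41) = 827988/41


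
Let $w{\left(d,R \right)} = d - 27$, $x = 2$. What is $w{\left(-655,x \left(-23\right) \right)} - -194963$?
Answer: $194281$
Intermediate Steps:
$w{\left(d,R \right)} = -27 + d$
$w{\left(-655,x \left(-23\right) \right)} - -194963 = \left(-27 - 655\right) - -194963 = -682 + 194963 = 194281$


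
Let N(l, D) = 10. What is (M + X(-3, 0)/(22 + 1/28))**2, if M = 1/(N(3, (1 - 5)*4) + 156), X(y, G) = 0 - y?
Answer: 212022721/10490266084 ≈ 0.020211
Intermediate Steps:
X(y, G) = -y
M = 1/166 (M = 1/(10 + 156) = 1/166 ≈ 0.0060241)
(M + X(-3, 0)/(22 + 1/28))**2 = (1/166 + (-1*(-3))/(22 + 1/28))**2 = (1/166 + 3/(22 + 1/28))**2 = (1/166 + 3/(617/28))**2 = (1/166 + (28/617)*3)**2 = (1/166 + 84/617)**2 = (14561/102422)**2 = 212022721/10490266084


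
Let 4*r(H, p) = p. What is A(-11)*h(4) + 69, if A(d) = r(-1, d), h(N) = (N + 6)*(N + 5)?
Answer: -357/2 ≈ -178.50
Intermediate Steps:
h(N) = (5 + N)*(6 + N) (h(N) = (6 + N)*(5 + N) = (5 + N)*(6 + N))
r(H, p) = p/4
A(d) = d/4
A(-11)*h(4) + 69 = ((¼)*(-11))*(30 + 4² + 11*4) + 69 = -11*(30 + 16 + 44)/4 + 69 = -11/4*90 + 69 = -495/2 + 69 = -357/2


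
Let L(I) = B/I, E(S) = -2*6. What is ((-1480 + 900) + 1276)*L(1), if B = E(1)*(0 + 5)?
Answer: -41760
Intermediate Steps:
E(S) = -12
B = -60 (B = -12*(0 + 5) = -12*5 = -60)
L(I) = -60/I
((-1480 + 900) + 1276)*L(1) = ((-1480 + 900) + 1276)*(-60/1) = (-580 + 1276)*(-60*1) = 696*(-60) = -41760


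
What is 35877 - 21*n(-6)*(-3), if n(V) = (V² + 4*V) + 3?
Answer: 36822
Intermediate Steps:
n(V) = 3 + V² + 4*V
35877 - 21*n(-6)*(-3) = 35877 - 21*(3 + (-6)² + 4*(-6))*(-3) = 35877 - 21*(3 + 36 - 24)*(-3) = 35877 - 21*15*(-3) = 35877 - 315*(-3) = 35877 - 1*(-945) = 35877 + 945 = 36822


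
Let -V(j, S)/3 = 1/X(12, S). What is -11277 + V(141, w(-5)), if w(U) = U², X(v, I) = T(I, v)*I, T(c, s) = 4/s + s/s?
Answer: -1127709/100 ≈ -11277.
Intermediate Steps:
T(c, s) = 1 + 4/s (T(c, s) = 4/s + 1 = 1 + 4/s)
X(v, I) = I*(4 + v)/v (X(v, I) = ((4 + v)/v)*I = I*(4 + v)/v)
V(j, S) = -9/(4*S) (V(j, S) = -3*12/(S*(4 + 12)) = -3*3/(4*S) = -9/(4*S))
-11277 + V(141, w(-5)) = -11277 - 9/(4*((-5)²)) = -11277 - 9/4/25 = -11277 - 9/4*1/25 = -11277 - 9/100 = -1127709/100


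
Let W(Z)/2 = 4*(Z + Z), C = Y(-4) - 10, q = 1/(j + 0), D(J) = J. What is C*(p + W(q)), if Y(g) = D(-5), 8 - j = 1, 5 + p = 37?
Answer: -3600/7 ≈ -514.29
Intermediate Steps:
p = 32 (p = -5 + 37 = 32)
j = 7 (j = 8 - 1*1 = 8 - 1 = 7)
Y(g) = -5
q = 1/7 (q = 1/(7 + 0) = 1/7 ≈ 0.14286)
C = -15 (C = -5 - 10 = -15)
W(Z) = 16*Z (W(Z) = 2*(4*(Z + Z)) = 2*(4*(2*Z)) = 2*(8*Z) = 16*Z)
C*(p + W(q)) = -15*(32 + 16*(1/7)) = -15*(32 + 16/7) = -15*240/7 = -3600/7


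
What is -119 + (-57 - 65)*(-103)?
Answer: 12447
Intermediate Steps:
-119 + (-57 - 65)*(-103) = -119 - 122*(-103) = -119 + 12566 = 12447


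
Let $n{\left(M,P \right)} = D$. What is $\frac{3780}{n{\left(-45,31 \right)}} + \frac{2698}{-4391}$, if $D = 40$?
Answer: $\frac{824503}{8782} \approx 93.885$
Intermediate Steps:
$n{\left(M,P \right)} = 40$
$\frac{3780}{n{\left(-45,31 \right)}} + \frac{2698}{-4391} = \frac{3780}{40} + \frac{2698}{-4391} = 3780 \cdot \frac{1}{40} + 2698 \left(- \frac{1}{4391}\right) = \frac{189}{2} - \frac{2698}{4391} = \frac{824503}{8782}$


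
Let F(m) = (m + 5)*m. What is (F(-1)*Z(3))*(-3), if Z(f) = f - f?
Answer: 0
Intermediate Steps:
Z(f) = 0
F(m) = m*(5 + m) (F(m) = (5 + m)*m = m*(5 + m))
(F(-1)*Z(3))*(-3) = (-(5 - 1)*0)*(-3) = (-1*4*0)*(-3) = -4*0*(-3) = 0*(-3) = 0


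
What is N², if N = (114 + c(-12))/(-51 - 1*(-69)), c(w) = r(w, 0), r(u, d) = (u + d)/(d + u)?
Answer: 13225/324 ≈ 40.818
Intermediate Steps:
r(u, d) = 1 (r(u, d) = (d + u)/(d + u) = 1)
c(w) = 1
N = 115/18 (N = (114 + 1)/(-51 - 1*(-69)) = 115/(-51 + 69) = 115/18 ≈ 6.3889)
N² = (115/18)² = 13225/324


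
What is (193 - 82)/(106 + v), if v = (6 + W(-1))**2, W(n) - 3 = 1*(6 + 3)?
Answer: 111/430 ≈ 0.25814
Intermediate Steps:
W(n) = 12 (W(n) = 3 + 1*(6 + 3) = 3 + 1*9 = 3 + 9 = 12)
v = 324 (v = (6 + 12)**2 = 18**2 = 324)
(193 - 82)/(106 + v) = (193 - 82)/(106 + 324) = 111/430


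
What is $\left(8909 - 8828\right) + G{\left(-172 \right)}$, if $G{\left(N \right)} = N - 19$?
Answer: $-110$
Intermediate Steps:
$G{\left(N \right)} = -19 + N$
$\left(8909 - 8828\right) + G{\left(-172 \right)} = \left(8909 - 8828\right) - 191 = 81 - 191 = -110$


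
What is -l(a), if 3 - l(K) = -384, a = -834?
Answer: -387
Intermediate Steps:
l(K) = 387 (l(K) = 3 - 1*(-384) = 3 + 384 = 387)
-l(a) = -1*387 = -387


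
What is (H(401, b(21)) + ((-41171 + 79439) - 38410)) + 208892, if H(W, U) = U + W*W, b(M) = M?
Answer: 369572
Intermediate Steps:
H(W, U) = U + W**2
(H(401, b(21)) + ((-41171 + 79439) - 38410)) + 208892 = ((21 + 401**2) + ((-41171 + 79439) - 38410)) + 208892 = ((21 + 160801) + (38268 - 38410)) + 208892 = (160822 - 142) + 208892 = 160680 + 208892 = 369572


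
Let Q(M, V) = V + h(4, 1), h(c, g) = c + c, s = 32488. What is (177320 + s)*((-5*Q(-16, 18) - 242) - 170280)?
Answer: -35804154816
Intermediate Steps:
h(c, g) = 2*c
Q(M, V) = 8 + V (Q(M, V) = V + 2*4 = V + 8 = 8 + V)
(177320 + s)*((-5*Q(-16, 18) - 242) - 170280) = (177320 + 32488)*((-5*(8 + 18) - 242) - 170280) = 209808*((-5*26 - 242) - 170280) = 209808*((-130 - 242) - 170280) = 209808*(-372 - 170280) = 209808*(-170652) = -35804154816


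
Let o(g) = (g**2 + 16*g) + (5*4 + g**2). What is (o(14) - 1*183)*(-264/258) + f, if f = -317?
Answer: -33563/43 ≈ -780.54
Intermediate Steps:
o(g) = 20 + 2*g**2 + 16*g (o(g) = (g**2 + 16*g) + (20 + g**2) = 20 + 2*g**2 + 16*g)
(o(14) - 1*183)*(-264/258) + f = ((20 + 2*14**2 + 16*14) - 1*183)*(-264/258) - 317 = ((20 + 2*196 + 224) - 183)*(-264*1/258) - 317 = ((20 + 392 + 224) - 183)*(-44/43) - 317 = (636 - 183)*(-44/43) - 317 = 453*(-44/43) - 317 = -19932/43 - 317 = -33563/43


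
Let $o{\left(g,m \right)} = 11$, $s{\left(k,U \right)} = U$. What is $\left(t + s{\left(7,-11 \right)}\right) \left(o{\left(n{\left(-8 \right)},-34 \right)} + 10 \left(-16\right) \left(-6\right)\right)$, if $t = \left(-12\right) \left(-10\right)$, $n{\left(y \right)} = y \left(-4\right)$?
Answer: $105839$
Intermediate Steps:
$n{\left(y \right)} = - 4 y$
$t = 120$
$\left(t + s{\left(7,-11 \right)}\right) \left(o{\left(n{\left(-8 \right)},-34 \right)} + 10 \left(-16\right) \left(-6\right)\right) = \left(120 - 11\right) \left(11 + 10 \left(-16\right) \left(-6\right)\right) = 109 \left(11 - -960\right) = 109 \left(11 + 960\right) = 109 \cdot 971 = 105839$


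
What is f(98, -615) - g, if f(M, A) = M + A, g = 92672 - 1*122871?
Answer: 29682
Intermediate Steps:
g = -30199 (g = 92672 - 122871 = -30199)
f(M, A) = A + M
f(98, -615) - g = (-615 + 98) - 1*(-30199) = -517 + 30199 = 29682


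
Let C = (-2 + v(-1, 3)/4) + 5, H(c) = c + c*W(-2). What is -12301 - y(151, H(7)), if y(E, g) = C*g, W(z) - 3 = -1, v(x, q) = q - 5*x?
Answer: -12406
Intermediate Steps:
W(z) = 2 (W(z) = 3 - 1 = 2)
H(c) = 3*c (H(c) = c + c*2 = c + 2*c = 3*c)
C = 5 (C = (-2 + (3 - 5*(-1))/4) + 5 = (-2 + (3 + 5)*(1/4)) + 5 = (-2 + 8*(1/4)) + 5 = (-2 + 2) + 5 = 0 + 5 = 5)
y(E, g) = 5*g
-12301 - y(151, H(7)) = -12301 - 5*3*7 = -12301 - 5*21 = -12301 - 1*105 = -12301 - 105 = -12406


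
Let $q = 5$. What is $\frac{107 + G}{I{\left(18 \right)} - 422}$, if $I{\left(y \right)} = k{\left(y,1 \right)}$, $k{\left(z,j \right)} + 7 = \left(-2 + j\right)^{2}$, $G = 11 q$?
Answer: $- \frac{81}{214} \approx -0.3785$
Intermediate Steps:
$G = 55$ ($G = 11 \cdot 5 = 55$)
$k{\left(z,j \right)} = -7 + \left(-2 + j\right)^{2}$
$I{\left(y \right)} = -6$ ($I{\left(y \right)} = -7 + \left(-2 + 1\right)^{2} = -7 + \left(-1\right)^{2} = -7 + 1 = -6$)
$\frac{107 + G}{I{\left(18 \right)} - 422} = \frac{107 + 55}{-6 - 422} = \frac{162}{-428} = 162 \left(- \frac{1}{428}\right) = - \frac{81}{214}$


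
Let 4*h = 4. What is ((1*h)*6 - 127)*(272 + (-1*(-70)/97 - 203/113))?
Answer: -359322931/10961 ≈ -32782.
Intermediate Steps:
h = 1 (h = (¼)*4 = 1)
((1*h)*6 - 127)*(272 + (-1*(-70)/97 - 203/113)) = ((1*1)*6 - 127)*(272 + (-1*(-70)/97 - 203/113)) = (1*6 - 127)*(272 + (70*(1/97) - 203*1/113)) = (6 - 127)*(272 + (70/97 - 203/113)) = -121*(272 - 11781/10961) = -121*2969611/10961 = -359322931/10961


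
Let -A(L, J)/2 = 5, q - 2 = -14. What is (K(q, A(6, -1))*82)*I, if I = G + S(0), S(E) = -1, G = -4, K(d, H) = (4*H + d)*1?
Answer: 21320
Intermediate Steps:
q = -12 (q = 2 - 14 = -12)
A(L, J) = -10 (A(L, J) = -2*5 = -10)
K(d, H) = d + 4*H (K(d, H) = (d + 4*H)*1 = d + 4*H)
I = -5 (I = -4 - 1 = -5)
(K(q, A(6, -1))*82)*I = ((-12 + 4*(-10))*82)*(-5) = ((-12 - 40)*82)*(-5) = -52*82*(-5) = -4264*(-5) = 21320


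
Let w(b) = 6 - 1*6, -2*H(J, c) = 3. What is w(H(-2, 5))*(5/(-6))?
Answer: 0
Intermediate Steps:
H(J, c) = -3/2 (H(J, c) = -½*3 = -3/2)
w(b) = 0 (w(b) = 6 - 6 = 0)
w(H(-2, 5))*(5/(-6)) = 0*(5/(-6)) = 0*(5*(-⅙)) = 0*(-⅚) = 0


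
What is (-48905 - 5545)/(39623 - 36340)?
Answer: -54450/3283 ≈ -16.585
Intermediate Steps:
(-48905 - 5545)/(39623 - 36340) = -54450/3283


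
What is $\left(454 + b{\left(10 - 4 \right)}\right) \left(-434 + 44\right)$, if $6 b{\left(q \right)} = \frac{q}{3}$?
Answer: $-177190$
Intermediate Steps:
$b{\left(q \right)} = \frac{q}{18}$ ($b{\left(q \right)} = \frac{q \frac{1}{3}}{6} = \frac{\frac{1}{3} q}{6} = \frac{q}{18}$)
$\left(454 + b{\left(10 - 4 \right)}\right) \left(-434 + 44\right) = \left(454 + \frac{10 - 4}{18}\right) \left(-434 + 44\right) = \left(454 + \frac{10 - 4}{18}\right) \left(-390\right) = \left(454 + \frac{1}{18} \cdot 6\right) \left(-390\right) = \left(454 + \frac{1}{3}\right) \left(-390\right) = \frac{1363}{3} \left(-390\right) = -177190$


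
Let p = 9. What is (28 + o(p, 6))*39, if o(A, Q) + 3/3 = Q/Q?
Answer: 1092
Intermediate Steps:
o(A, Q) = 0 (o(A, Q) = -1 + Q/Q = -1 + 1 = 0)
(28 + o(p, 6))*39 = (28 + 0)*39 = 28*39 = 1092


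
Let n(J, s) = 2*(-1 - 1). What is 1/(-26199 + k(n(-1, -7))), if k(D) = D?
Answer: -1/26203 ≈ -3.8164e-5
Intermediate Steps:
n(J, s) = -4 (n(J, s) = 2*(-2) = -4)
1/(-26199 + k(n(-1, -7))) = 1/(-26199 - 4) = 1/(-26203) = -1/26203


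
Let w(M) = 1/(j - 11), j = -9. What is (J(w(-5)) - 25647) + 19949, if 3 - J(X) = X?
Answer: -113899/20 ≈ -5695.0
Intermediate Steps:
w(M) = -1/20 (w(M) = 1/(-9 - 11) = 1/(-20) = -1/20)
J(X) = 3 - X
(J(w(-5)) - 25647) + 19949 = ((3 - 1*(-1/20)) - 25647) + 19949 = ((3 + 1/20) - 25647) + 19949 = (61/20 - 25647) + 19949 = -512879/20 + 19949 = -113899/20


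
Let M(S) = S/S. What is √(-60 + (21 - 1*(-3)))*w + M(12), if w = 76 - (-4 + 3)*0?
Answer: 1 + 456*I ≈ 1.0 + 456.0*I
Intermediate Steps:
M(S) = 1
w = 76 (w = 76 - (-1)*0 = 76 - 1*0 = 76 + 0 = 76)
√(-60 + (21 - 1*(-3)))*w + M(12) = √(-60 + (21 - 1*(-3)))*76 + 1 = √(-60 + (21 + 3))*76 + 1 = √(-60 + 24)*76 + 1 = √(-36)*76 + 1 = (6*I)*76 + 1 = 456*I + 1 = 1 + 456*I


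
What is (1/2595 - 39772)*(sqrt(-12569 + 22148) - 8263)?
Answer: 852810505157/2595 - 103208339*sqrt(9579)/2595 ≈ 3.2474e+8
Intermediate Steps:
(1/2595 - 39772)*(sqrt(-12569 + 22148) - 8263) = (1/2595 - 39772)*(sqrt(9579) - 8263) = -103208339*(-8263 + sqrt(9579))/2595 = 852810505157/2595 - 103208339*sqrt(9579)/2595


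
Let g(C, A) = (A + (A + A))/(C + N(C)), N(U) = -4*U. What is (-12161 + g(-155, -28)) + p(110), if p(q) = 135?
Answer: -1864058/155 ≈ -12026.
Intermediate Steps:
g(C, A) = -A/C (g(C, A) = (A + (A + A))/(C - 4*C) = (A + 2*A)/((-3*C)) = (3*A)*(-1/(3*C)) = -A/C)
(-12161 + g(-155, -28)) + p(110) = (-12161 - 1*(-28)/(-155)) + 135 = (-12161 - 1*(-28)*(-1/155)) + 135 = (-12161 - 28/155) + 135 = -1884983/155 + 135 = -1864058/155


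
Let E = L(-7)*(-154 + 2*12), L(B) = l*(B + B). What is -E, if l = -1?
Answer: 1820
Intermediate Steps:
L(B) = -2*B (L(B) = -(B + B) = -2*B)
E = -1820 (E = (-2*(-7))*(-154 + 2*12) = 14*(-154 + 24) = 14*(-130) = -1820)
-E = -1*(-1820) = 1820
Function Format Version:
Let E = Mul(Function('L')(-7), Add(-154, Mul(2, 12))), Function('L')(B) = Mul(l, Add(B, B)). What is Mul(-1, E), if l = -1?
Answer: 1820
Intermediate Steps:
Function('L')(B) = Mul(-2, B) (Function('L')(B) = Mul(-1, Add(B, B)) = Mul(-1, Mul(2, B)) = Mul(-2, B))
E = -1820 (E = Mul(Mul(-2, -7), Add(-154, Mul(2, 12))) = Mul(14, Add(-154, 24)) = Mul(14, -130) = -1820)
Mul(-1, E) = Mul(-1, -1820) = 1820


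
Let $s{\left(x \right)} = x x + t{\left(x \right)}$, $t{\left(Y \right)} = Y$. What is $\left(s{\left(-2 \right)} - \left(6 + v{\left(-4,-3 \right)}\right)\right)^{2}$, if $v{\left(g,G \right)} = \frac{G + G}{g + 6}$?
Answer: $1$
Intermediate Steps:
$v{\left(g,G \right)} = \frac{2 G}{6 + g}$
$s{\left(x \right)} = x + x^{2}$ ($s{\left(x \right)} = x x + x = x^{2} + x = x + x^{2}$)
$\left(s{\left(-2 \right)} - \left(6 + v{\left(-4,-3 \right)}\right)\right)^{2} = \left(- 2 \left(1 - 2\right) - \left(6 + 2 \left(-3\right) \frac{1}{6 - 4}\right)\right)^{2} = \left(\left(-2\right) \left(-1\right) - \left(6 + 2 \left(-3\right) \frac{1}{2}\right)\right)^{2} = \left(2 - \left(6 + 2 \left(-3\right) \frac{1}{2}\right)\right)^{2} = \left(2 - 3\right)^{2} = \left(-1\right)^{2} = 1$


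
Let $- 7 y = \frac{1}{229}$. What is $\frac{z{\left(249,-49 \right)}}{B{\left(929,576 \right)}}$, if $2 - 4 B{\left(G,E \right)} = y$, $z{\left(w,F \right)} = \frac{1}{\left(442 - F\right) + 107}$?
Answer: $\frac{3206}{958893} \approx 0.0033434$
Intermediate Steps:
$z{\left(w,F \right)} = \frac{1}{549 - F}$
$y = - \frac{1}{1603}$ ($y = - \frac{1}{7 \cdot 229} = \left(- \frac{1}{7}\right) \frac{1}{229} = - \frac{1}{1603} \approx -0.00062383$)
$B{\left(G,E \right)} = \frac{3207}{6412}$ ($B{\left(G,E \right)} = \frac{1}{2} - - \frac{1}{6412} = \frac{1}{2} + \frac{1}{6412} = \frac{3207}{6412}$)
$\frac{z{\left(249,-49 \right)}}{B{\left(929,576 \right)}} = \frac{\left(-1\right) \frac{1}{-549 - 49}}{\frac{3207}{6412}} = - \frac{1}{-598} \cdot \frac{6412}{3207} = \left(-1\right) \left(- \frac{1}{598}\right) \frac{6412}{3207} = \frac{1}{598} \cdot \frac{6412}{3207} = \frac{3206}{958893}$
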